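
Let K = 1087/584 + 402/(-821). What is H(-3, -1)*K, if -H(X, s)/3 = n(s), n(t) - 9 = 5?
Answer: -13810839/239732 ≈ -57.609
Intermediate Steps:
n(t) = 14 (n(t) = 9 + 5 = 14)
H(X, s) = -42 (H(X, s) = -3*14 = -42)
K = 657659/479464 (K = 1087*(1/584) + 402*(-1/821) = 1087/584 - 402/821 = 657659/479464 ≈ 1.3717)
H(-3, -1)*K = -42*657659/479464 = -13810839/239732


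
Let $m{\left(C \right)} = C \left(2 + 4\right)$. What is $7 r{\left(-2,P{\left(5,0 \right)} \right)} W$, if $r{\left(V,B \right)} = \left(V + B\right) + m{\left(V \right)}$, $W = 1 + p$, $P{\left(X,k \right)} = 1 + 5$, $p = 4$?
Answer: $-280$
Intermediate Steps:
$m{\left(C \right)} = 6 C$ ($m{\left(C \right)} = C 6 = 6 C$)
$P{\left(X,k \right)} = 6$
$W = 5$ ($W = 1 + 4 = 5$)
$r{\left(V,B \right)} = B + 7 V$ ($r{\left(V,B \right)} = \left(V + B\right) + 6 V = \left(B + V\right) + 6 V = B + 7 V$)
$7 r{\left(-2,P{\left(5,0 \right)} \right)} W = 7 \left(6 + 7 \left(-2\right)\right) 5 = 7 \left(6 - 14\right) 5 = 7 \left(-8\right) 5 = \left(-56\right) 5 = -280$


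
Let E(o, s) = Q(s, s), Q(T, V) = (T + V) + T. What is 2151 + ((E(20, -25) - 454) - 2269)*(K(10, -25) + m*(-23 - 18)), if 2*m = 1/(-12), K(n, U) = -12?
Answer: 371365/12 ≈ 30947.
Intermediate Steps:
Q(T, V) = V + 2*T
m = -1/24 (m = (½)/(-12) = (½)*(-1/12) = -1/24 ≈ -0.041667)
E(o, s) = 3*s (E(o, s) = s + 2*s = 3*s)
2151 + ((E(20, -25) - 454) - 2269)*(K(10, -25) + m*(-23 - 18)) = 2151 + ((3*(-25) - 454) - 2269)*(-12 - (-23 - 18)/24) = 2151 + ((-75 - 454) - 2269)*(-12 - 1/24*(-41)) = 2151 + (-529 - 2269)*(-12 + 41/24) = 2151 - 2798*(-247/24) = 2151 + 345553/12 = 371365/12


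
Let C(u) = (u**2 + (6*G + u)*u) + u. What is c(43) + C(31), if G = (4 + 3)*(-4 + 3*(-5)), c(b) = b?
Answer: -22742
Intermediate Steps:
G = -133 (G = 7*(-4 - 15) = 7*(-19) = -133)
C(u) = u + u**2 + u*(-798 + u) (C(u) = (u**2 + (6*(-133) + u)*u) + u = (u**2 + (-798 + u)*u) + u = (u**2 + u*(-798 + u)) + u = u + u**2 + u*(-798 + u))
c(43) + C(31) = 43 + 31*(-797 + 2*31) = 43 + 31*(-797 + 62) = 43 + 31*(-735) = 43 - 22785 = -22742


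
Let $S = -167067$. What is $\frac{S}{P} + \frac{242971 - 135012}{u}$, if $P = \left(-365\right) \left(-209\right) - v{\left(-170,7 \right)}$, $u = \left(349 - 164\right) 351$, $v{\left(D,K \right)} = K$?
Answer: $- \frac{871199681}{1651037310} \approx -0.52767$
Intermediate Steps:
$u = 64935$ ($u = 185 \cdot 351 = 64935$)
$P = 76278$ ($P = \left(-365\right) \left(-209\right) - 7 = 76285 - 7 = 76278$)
$\frac{S}{P} + \frac{242971 - 135012}{u} = - \frac{167067}{76278} + \frac{242971 - 135012}{64935} = \left(-167067\right) \frac{1}{76278} + \left(242971 - 135012\right) \frac{1}{64935} = - \frac{55689}{25426} + 107959 \cdot \frac{1}{64935} = - \frac{55689}{25426} + \frac{107959}{64935} = - \frac{871199681}{1651037310}$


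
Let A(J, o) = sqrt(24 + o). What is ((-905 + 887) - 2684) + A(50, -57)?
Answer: -2702 + I*sqrt(33) ≈ -2702.0 + 5.7446*I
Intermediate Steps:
((-905 + 887) - 2684) + A(50, -57) = ((-905 + 887) - 2684) + sqrt(24 - 57) = (-18 - 2684) + sqrt(-33) = -2702 + I*sqrt(33)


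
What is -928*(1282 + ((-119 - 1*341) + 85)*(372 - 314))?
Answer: 18994304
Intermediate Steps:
-928*(1282 + ((-119 - 1*341) + 85)*(372 - 314)) = -928*(1282 + ((-119 - 341) + 85)*58) = -928*(1282 + (-460 + 85)*58) = -928*(1282 - 375*58) = -928*(1282 - 21750) = -928*(-20468) = 18994304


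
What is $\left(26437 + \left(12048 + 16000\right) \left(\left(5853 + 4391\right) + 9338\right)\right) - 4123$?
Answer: $549258250$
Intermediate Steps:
$\left(26437 + \left(12048 + 16000\right) \left(\left(5853 + 4391\right) + 9338\right)\right) - 4123 = \left(26437 + 28048 \left(10244 + 9338\right)\right) - 4123 = \left(26437 + 28048 \cdot 19582\right) - 4123 = \left(26437 + 549235936\right) - 4123 = 549262373 - 4123 = 549258250$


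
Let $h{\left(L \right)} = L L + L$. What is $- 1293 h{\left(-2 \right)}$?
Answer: $-2586$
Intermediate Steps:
$h{\left(L \right)} = L + L^{2}$ ($h{\left(L \right)} = L^{2} + L = L + L^{2}$)
$- 1293 h{\left(-2 \right)} = - 1293 \left(- 2 \left(1 - 2\right)\right) = - 1293 \left(\left(-2\right) \left(-1\right)\right) = \left(-1293\right) 2 = -2586$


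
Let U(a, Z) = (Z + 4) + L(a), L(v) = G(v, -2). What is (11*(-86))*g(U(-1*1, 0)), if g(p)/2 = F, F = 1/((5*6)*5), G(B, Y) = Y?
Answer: -946/75 ≈ -12.613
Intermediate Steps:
L(v) = -2
U(a, Z) = 2 + Z (U(a, Z) = (Z + 4) - 2 = (4 + Z) - 2 = 2 + Z)
F = 1/150 (F = 1/(30*5) = 1/150 ≈ 0.0066667)
g(p) = 1/75 (g(p) = 2*(1/150) = 1/75)
(11*(-86))*g(U(-1*1, 0)) = (11*(-86))*(1/75) = -946*1/75 = -946/75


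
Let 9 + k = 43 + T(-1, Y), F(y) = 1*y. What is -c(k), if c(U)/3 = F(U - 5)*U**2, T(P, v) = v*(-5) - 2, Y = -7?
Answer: -834954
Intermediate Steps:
F(y) = y
T(P, v) = -2 - 5*v (T(P, v) = -5*v - 2 = -2 - 5*v)
k = 67 (k = -9 + (43 + (-2 - 5*(-7))) = -9 + (43 + (-2 + 35)) = -9 + (43 + 33) = -9 + 76 = 67)
c(U) = 3*U**2*(-5 + U) (c(U) = 3*((U - 5)*U**2) = 3*((-5 + U)*U**2) = 3*(U**2*(-5 + U)) = 3*U**2*(-5 + U))
-c(k) = -3*67**2*(-5 + 67) = -3*4489*62 = -1*834954 = -834954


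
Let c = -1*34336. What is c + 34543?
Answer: 207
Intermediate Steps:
c = -34336
c + 34543 = -34336 + 34543 = 207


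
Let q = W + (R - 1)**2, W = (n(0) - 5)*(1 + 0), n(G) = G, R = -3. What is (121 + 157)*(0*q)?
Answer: 0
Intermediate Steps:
W = -5 (W = (0 - 5)*(1 + 0) = -5*1 = -5)
q = 11 (q = -5 + (-3 - 1)**2 = -5 + (-4)**2 = -5 + 16 = 11)
(121 + 157)*(0*q) = (121 + 157)*(0*11) = 278*0 = 0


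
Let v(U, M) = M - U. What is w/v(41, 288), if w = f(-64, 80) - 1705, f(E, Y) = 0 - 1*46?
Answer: -1751/247 ≈ -7.0891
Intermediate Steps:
f(E, Y) = -46 (f(E, Y) = 0 - 46 = -46)
w = -1751 (w = -46 - 1705 = -1751)
w/v(41, 288) = -1751/(288 - 1*41) = -1751/(288 - 41) = -1751/247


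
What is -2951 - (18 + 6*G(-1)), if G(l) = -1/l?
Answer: -2975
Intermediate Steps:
-2951 - (18 + 6*G(-1)) = -2951 - (18 + 6*(-1/(-1))) = -2951 - (18 + 6*(-1*(-1))) = -2951 - (18 + 6*1) = -2951 - (18 + 6) = -2951 - 1*24 = -2951 - 24 = -2975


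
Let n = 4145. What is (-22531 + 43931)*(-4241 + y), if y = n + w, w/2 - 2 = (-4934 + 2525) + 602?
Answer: -79308400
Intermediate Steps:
w = -3610 (w = 4 + 2*((-4934 + 2525) + 602) = 4 + 2*(-2409 + 602) = 4 + 2*(-1807) = 4 - 3614 = -3610)
y = 535 (y = 4145 - 3610 = 535)
(-22531 + 43931)*(-4241 + y) = (-22531 + 43931)*(-4241 + 535) = 21400*(-3706) = -79308400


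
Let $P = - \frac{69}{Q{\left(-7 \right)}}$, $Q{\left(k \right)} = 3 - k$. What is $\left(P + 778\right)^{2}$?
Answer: $\frac{59459521}{100} \approx 5.946 \cdot 10^{5}$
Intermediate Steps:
$P = - \frac{69}{10}$ ($P = - \frac{69}{3 - -7} = - \frac{69}{3 + 7} = - \frac{69}{10} \approx -6.9$)
$\left(P + 778\right)^{2} = \left(- \frac{69}{10} + 778\right)^{2} = \left(\frac{7711}{10}\right)^{2} = \frac{59459521}{100}$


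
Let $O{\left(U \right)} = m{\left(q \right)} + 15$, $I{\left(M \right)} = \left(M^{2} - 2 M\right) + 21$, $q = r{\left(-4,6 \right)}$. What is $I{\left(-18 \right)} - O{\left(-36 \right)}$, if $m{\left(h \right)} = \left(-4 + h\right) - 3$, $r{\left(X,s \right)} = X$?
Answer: $377$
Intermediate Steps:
$q = -4$
$m{\left(h \right)} = -7 + h$
$I{\left(M \right)} = 21 + M^{2} - 2 M$
$O{\left(U \right)} = 4$ ($O{\left(U \right)} = \left(-7 - 4\right) + 15 = -11 + 15 = 4$)
$I{\left(-18 \right)} - O{\left(-36 \right)} = \left(21 + \left(-18\right)^{2} - -36\right) - 4 = \left(21 + 324 + 36\right) - 4 = 381 - 4 = 377$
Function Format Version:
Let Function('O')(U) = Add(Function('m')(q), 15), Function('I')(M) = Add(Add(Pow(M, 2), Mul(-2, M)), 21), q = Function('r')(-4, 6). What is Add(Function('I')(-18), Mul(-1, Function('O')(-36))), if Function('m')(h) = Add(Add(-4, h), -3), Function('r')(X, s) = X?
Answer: 377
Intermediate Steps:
q = -4
Function('m')(h) = Add(-7, h)
Function('I')(M) = Add(21, Pow(M, 2), Mul(-2, M))
Function('O')(U) = 4 (Function('O')(U) = Add(Add(-7, -4), 15) = Add(-11, 15) = 4)
Add(Function('I')(-18), Mul(-1, Function('O')(-36))) = Add(Add(21, Pow(-18, 2), Mul(-2, -18)), Mul(-1, 4)) = Add(Add(21, 324, 36), -4) = Add(381, -4) = 377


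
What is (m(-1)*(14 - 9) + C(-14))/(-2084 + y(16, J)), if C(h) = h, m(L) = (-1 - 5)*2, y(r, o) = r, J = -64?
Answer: 37/1034 ≈ 0.035783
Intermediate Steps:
m(L) = -12 (m(L) = -6*2 = -12)
(m(-1)*(14 - 9) + C(-14))/(-2084 + y(16, J)) = (-12*(14 - 9) - 14)/(-2084 + 16) = (-12*5 - 14)/(-2068) = (-60 - 14)*(-1/2068) = -74*(-1/2068) = 37/1034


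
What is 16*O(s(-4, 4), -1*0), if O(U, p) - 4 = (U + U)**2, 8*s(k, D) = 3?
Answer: 73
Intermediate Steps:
s(k, D) = 3/8 (s(k, D) = (1/8)*3 = 3/8)
O(U, p) = 4 + 4*U**2 (O(U, p) = 4 + (U + U)**2 = 4 + (2*U)**2 = 4 + 4*U**2)
16*O(s(-4, 4), -1*0) = 16*(4 + 4*(3/8)**2) = 16*(4 + 4*(9/64)) = 16*(4 + 9/16) = 16*(73/16) = 73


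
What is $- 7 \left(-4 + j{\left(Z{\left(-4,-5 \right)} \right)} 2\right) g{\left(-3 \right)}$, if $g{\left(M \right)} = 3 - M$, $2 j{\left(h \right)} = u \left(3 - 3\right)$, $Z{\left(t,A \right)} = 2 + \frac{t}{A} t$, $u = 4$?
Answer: $168$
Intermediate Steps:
$Z{\left(t,A \right)} = 2 + \frac{t^{2}}{A}$
$j{\left(h \right)} = 0$ ($j{\left(h \right)} = \frac{4 \left(3 - 3\right)}{2} = \frac{4 \cdot 0}{2} = \frac{1}{2} \cdot 0 = 0$)
$- 7 \left(-4 + j{\left(Z{\left(-4,-5 \right)} \right)} 2\right) g{\left(-3 \right)} = - 7 \left(-4 + 0 \cdot 2\right) \left(3 - -3\right) = - 7 \left(-4 + 0\right) \left(3 + 3\right) = \left(-7\right) \left(-4\right) 6 = 28 \cdot 6 = 168$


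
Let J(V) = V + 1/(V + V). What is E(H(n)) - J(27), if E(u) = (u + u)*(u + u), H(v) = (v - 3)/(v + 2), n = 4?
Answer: -1453/54 ≈ -26.907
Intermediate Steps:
H(v) = (-3 + v)/(2 + v)
E(u) = 4*u**2 (E(u) = (2*u)*(2*u) = 4*u**2)
J(V) = V + 1/(2*V)
E(H(n)) - J(27) = 4*((-3 + 4)/(2 + 4))**2 - (27 + (1/2)/27) = 4*(1/6)**2 - (27 + (1/2)*(1/27)) = 4*((1/6)*1)**2 - (27 + 1/54) = 4*(1/6)**2 - 1*1459/54 = 4*(1/36) - 1459/54 = 1/9 - 1459/54 = -1453/54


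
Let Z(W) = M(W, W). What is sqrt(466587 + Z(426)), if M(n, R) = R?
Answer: sqrt(467013) ≈ 683.38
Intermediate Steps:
Z(W) = W
sqrt(466587 + Z(426)) = sqrt(466587 + 426) = sqrt(467013)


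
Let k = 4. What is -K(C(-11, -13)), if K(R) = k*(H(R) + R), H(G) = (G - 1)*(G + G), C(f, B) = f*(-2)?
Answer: -3784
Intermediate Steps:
C(f, B) = -2*f
H(G) = 2*G*(-1 + G) (H(G) = (-1 + G)*(2*G) = 2*G*(-1 + G))
K(R) = 4*R + 8*R*(-1 + R) (K(R) = 4*(2*R*(-1 + R) + R) = 4*(R + 2*R*(-1 + R)) = 4*R + 8*R*(-1 + R))
-K(C(-11, -13)) = -4*(-2*(-11))*(-1 + 2*(-2*(-11))) = -4*22*(-1 + 2*22) = -4*22*(-1 + 44) = -4*22*43 = -1*3784 = -3784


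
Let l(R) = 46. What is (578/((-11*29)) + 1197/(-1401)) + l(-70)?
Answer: 6455551/148973 ≈ 43.334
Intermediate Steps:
(578/((-11*29)) + 1197/(-1401)) + l(-70) = (578/((-11*29)) + 1197/(-1401)) + 46 = (578/(-319) + 1197*(-1/1401)) + 46 = (578*(-1/319) - 399/467) + 46 = (-578/319 - 399/467) + 46 = -397207/148973 + 46 = 6455551/148973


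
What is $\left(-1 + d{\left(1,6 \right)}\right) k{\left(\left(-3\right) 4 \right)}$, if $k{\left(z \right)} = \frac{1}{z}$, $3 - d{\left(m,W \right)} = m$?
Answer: $- \frac{1}{12} \approx -0.083333$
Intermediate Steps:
$d{\left(m,W \right)} = 3 - m$
$\left(-1 + d{\left(1,6 \right)}\right) k{\left(\left(-3\right) 4 \right)} = \frac{-1 + \left(3 - 1\right)}{\left(-3\right) 4} = \frac{-1 + \left(3 - 1\right)}{-12} = \left(-1 + 2\right) \left(- \frac{1}{12}\right) = 1 \left(- \frac{1}{12}\right) = - \frac{1}{12}$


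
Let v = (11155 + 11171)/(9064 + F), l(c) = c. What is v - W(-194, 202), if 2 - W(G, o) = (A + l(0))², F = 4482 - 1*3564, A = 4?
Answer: 81037/4991 ≈ 16.237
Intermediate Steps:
F = 918 (F = 4482 - 3564 = 918)
W(G, o) = -14 (W(G, o) = 2 - (4 + 0)² = 2 - 1*4² = 2 - 1*16 = 2 - 16 = -14)
v = 11163/4991 (v = (11155 + 11171)/(9064 + 918) = 22326/9982 = 22326*(1/9982) = 11163/4991 ≈ 2.2366)
v - W(-194, 202) = 11163/4991 - 1*(-14) = 11163/4991 + 14 = 81037/4991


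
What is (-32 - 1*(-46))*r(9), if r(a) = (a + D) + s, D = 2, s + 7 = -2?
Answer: 28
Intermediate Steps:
s = -9 (s = -7 - 2 = -9)
r(a) = -7 + a (r(a) = (a + 2) - 9 = (2 + a) - 9 = -7 + a)
(-32 - 1*(-46))*r(9) = (-32 - 1*(-46))*(-7 + 9) = (-32 + 46)*2 = 14*2 = 28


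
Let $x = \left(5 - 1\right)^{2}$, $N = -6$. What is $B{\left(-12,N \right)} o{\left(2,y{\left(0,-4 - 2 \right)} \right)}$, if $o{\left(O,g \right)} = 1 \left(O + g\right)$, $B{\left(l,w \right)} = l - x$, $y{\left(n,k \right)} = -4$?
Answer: $56$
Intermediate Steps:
$x = 16$ ($x = 4^{2} = 16$)
$B{\left(l,w \right)} = -16 + l$ ($B{\left(l,w \right)} = l - 16 = -16 + l$)
$o{\left(O,g \right)} = O + g$
$B{\left(-12,N \right)} o{\left(2,y{\left(0,-4 - 2 \right)} \right)} = \left(-16 - 12\right) \left(2 - 4\right) = \left(-28\right) \left(-2\right) = 56$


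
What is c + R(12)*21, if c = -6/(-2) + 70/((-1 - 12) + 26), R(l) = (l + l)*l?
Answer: 78733/13 ≈ 6056.4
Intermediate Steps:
R(l) = 2*l² (R(l) = (2*l)*l = 2*l²)
c = 109/13 (c = -6*(-½) + 70/(-13 + 26) = 3 + 70/13 = 109/13 ≈ 8.3846)
c + R(12)*21 = 109/13 + (2*12²)*21 = 109/13 + (2*144)*21 = 109/13 + 288*21 = 109/13 + 6048 = 78733/13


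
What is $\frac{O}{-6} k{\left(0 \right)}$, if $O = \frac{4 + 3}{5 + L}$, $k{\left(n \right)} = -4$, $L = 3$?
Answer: $\frac{7}{12} \approx 0.58333$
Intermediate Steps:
$O = \frac{7}{8}$ ($O = \frac{4 + 3}{5 + 3} = \frac{7}{8} \approx 0.875$)
$\frac{O}{-6} k{\left(0 \right)} = \frac{1}{-6} \cdot \frac{7}{8} \left(-4\right) = \left(- \frac{1}{6}\right) \frac{7}{8} \left(-4\right) = \left(- \frac{7}{48}\right) \left(-4\right) = \frac{7}{12}$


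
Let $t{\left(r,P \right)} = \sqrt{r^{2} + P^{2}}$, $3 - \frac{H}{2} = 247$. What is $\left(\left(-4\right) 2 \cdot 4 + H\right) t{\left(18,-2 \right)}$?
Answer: $- 1040 \sqrt{82} \approx -9417.6$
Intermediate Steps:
$H = -488$ ($H = 6 - 494 = -488$)
$t{\left(r,P \right)} = \sqrt{P^{2} + r^{2}}$
$\left(\left(-4\right) 2 \cdot 4 + H\right) t{\left(18,-2 \right)} = \left(\left(-4\right) 2 \cdot 4 - 488\right) \sqrt{\left(-2\right)^{2} + 18^{2}} = \left(\left(-8\right) 4 - 488\right) \sqrt{4 + 324} = \left(-32 - 488\right) \sqrt{328} = - 520 \cdot 2 \sqrt{82} = - 1040 \sqrt{82}$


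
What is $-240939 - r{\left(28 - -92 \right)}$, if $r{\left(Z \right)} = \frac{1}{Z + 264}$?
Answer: $- \frac{92520577}{384} \approx -2.4094 \cdot 10^{5}$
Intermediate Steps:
$r{\left(Z \right)} = \frac{1}{264 + Z}$
$-240939 - r{\left(28 - -92 \right)} = -240939 - \frac{1}{264 + \left(28 - -92\right)} = -240939 - \frac{1}{264 + \left(28 + 92\right)} = -240939 - \frac{1}{264 + 120} = -240939 - \frac{1}{384} = - \frac{92520577}{384}$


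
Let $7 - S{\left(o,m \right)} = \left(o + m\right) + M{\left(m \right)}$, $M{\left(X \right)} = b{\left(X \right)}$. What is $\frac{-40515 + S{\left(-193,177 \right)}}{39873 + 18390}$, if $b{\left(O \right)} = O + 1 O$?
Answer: $- \frac{40846}{58263} \approx -0.70106$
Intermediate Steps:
$b{\left(O \right)} = 2 O$ ($b{\left(O \right)} = O + O = 2 O$)
$M{\left(X \right)} = 2 X$
$S{\left(o,m \right)} = 7 - o - 3 m$ ($S{\left(o,m \right)} = 7 - \left(\left(o + m\right) + 2 m\right) = 7 - \left(\left(m + o\right) + 2 m\right) = 7 - \left(o + 3 m\right) = 7 - o - 3 m$)
$\frac{-40515 + S{\left(-193,177 \right)}}{39873 + 18390} = \frac{-40515 - 331}{39873 + 18390} = \frac{-40515 + \left(7 + 193 - 531\right)}{58263} = \left(-40515 - 331\right) \frac{1}{58263} = \left(-40846\right) \frac{1}{58263} = - \frac{40846}{58263}$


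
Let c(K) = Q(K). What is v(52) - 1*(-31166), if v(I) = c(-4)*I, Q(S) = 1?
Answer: 31218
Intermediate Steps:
c(K) = 1
v(I) = I (v(I) = 1*I = I)
v(52) - 1*(-31166) = 52 - 1*(-31166) = 52 + 31166 = 31218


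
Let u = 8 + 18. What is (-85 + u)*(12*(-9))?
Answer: 6372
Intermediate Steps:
u = 26
(-85 + u)*(12*(-9)) = (-85 + 26)*(12*(-9)) = -59*(-108) = 6372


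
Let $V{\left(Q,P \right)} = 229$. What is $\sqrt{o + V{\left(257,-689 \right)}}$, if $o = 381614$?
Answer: $3 \sqrt{42427} \approx 617.93$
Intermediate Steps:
$\sqrt{o + V{\left(257,-689 \right)}} = \sqrt{381614 + 229} = \sqrt{381843} = 3 \sqrt{42427}$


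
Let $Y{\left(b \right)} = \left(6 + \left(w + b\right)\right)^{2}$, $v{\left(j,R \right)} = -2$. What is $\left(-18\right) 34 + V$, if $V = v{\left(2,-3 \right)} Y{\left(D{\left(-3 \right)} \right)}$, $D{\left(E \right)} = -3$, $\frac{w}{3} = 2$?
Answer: $-774$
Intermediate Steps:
$w = 6$ ($w = 3 \cdot 2 = 6$)
$Y{\left(b \right)} = \left(12 + b\right)^{2}$ ($Y{\left(b \right)} = \left(6 + \left(6 + b\right)\right)^{2} = \left(12 + b\right)^{2}$)
$V = -162$ ($V = - 2 \left(12 - 3\right)^{2} = - 2 \cdot 9^{2} = \left(-2\right) 81 = -162$)
$\left(-18\right) 34 + V = \left(-18\right) 34 - 162 = -612 - 162 = -774$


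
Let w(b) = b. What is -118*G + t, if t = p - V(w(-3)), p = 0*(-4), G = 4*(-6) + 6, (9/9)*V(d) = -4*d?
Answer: 2112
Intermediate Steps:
V(d) = -4*d
G = -18 (G = -24 + 6 = -18)
p = 0
t = -12 (t = 0 - (-4)*(-3) = 0 - 1*12 = 0 - 12 = -12)
-118*G + t = -118*(-18) - 12 = 2124 - 12 = 2112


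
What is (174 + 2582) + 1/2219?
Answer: 6115565/2219 ≈ 2756.0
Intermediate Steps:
(174 + 2582) + 1/2219 = 2756 + 1/2219 = 6115565/2219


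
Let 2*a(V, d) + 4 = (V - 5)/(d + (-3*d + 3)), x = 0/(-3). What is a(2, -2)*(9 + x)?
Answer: -279/14 ≈ -19.929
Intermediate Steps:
x = 0 (x = 0*(-1/3) = 0)
a(V, d) = -2 + (-5 + V)/(2*(3 - 2*d)) (a(V, d) = -2 + ((V - 5)/(d + (-3*d + 3)))/2 = -2 + ((-5 + V)/(d + (3 - 3*d)))/2 = -2 + ((-5 + V)/(3 - 2*d))/2 = -2 + (-5 + V)/(2*(3 - 2*d)))
a(2, -2)*(9 + x) = ((17 - 1*2 - 8*(-2))/(2*(-3 + 2*(-2))))*(9 + 0) = ((17 - 2 + 16)/(2*(-3 - 4)))*9 = ((1/2)*31/(-7))*9 = ((1/2)*(-1/7)*31)*9 = -31/14*9 = -279/14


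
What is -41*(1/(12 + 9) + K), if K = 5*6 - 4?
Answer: -22427/21 ≈ -1068.0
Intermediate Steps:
K = 26 (K = 30 - 4 = 26)
-41*(1/(12 + 9) + K) = -41*(1/(12 + 9) + 26) = -41*(1/21 + 26) = -41*547/21 = -22427/21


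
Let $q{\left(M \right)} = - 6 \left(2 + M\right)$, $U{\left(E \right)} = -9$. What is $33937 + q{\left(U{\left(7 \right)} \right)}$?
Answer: $33979$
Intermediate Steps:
$q{\left(M \right)} = -12 - 6 M$
$33937 + q{\left(U{\left(7 \right)} \right)} = 33937 - -42 = 33937 + \left(-12 + 54\right) = 33937 + 42 = 33979$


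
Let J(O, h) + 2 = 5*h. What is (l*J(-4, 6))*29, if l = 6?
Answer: 4872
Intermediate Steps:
J(O, h) = -2 + 5*h
(l*J(-4, 6))*29 = (6*(-2 + 5*6))*29 = (6*(-2 + 30))*29 = (6*28)*29 = 168*29 = 4872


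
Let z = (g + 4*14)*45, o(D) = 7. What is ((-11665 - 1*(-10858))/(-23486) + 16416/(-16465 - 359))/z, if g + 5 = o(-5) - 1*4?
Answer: -5166239/13335585660 ≈ -0.00038740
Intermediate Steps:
g = -2 (g = -5 + (7 - 1*4) = -5 + (7 - 4) = -5 + 3 = -2)
z = 2430 (z = (-2 + 4*14)*45 = (-2 + 56)*45 = 54*45 = 2430)
((-11665 - 1*(-10858))/(-23486) + 16416/(-16465 - 359))/z = ((-11665 - 1*(-10858))/(-23486) + 16416/(-16465 - 359))/2430 = ((-11665 + 10858)*(-1/23486) + 16416/(-16824))*(1/2430) = (-807*(-1/23486) + 16416*(-1/16824))*(1/2430) = (807/23486 - 684/701)*(1/2430) = -15498717/16463686*1/2430 = -5166239/13335585660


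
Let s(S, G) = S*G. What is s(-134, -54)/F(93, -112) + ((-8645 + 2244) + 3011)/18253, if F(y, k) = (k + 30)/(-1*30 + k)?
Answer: 9377449278/748373 ≈ 12530.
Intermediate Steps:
F(y, k) = (30 + k)/(-30 + k)
s(S, G) = G*S
s(-134, -54)/F(93, -112) + ((-8645 + 2244) + 3011)/18253 = (-54*(-134))/(((30 - 112)/(-30 - 112))) + ((-8645 + 2244) + 3011)/18253 = 7236/((-82/(-142))) + (-6401 + 3011)*(1/18253) = 7236/((-1/142*(-82))) - 3390*1/18253 = 7236/(41/71) - 3390/18253 = 7236*(71/41) - 3390/18253 = 513756/41 - 3390/18253 = 9377449278/748373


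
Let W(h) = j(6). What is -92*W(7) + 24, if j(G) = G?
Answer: -528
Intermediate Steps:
W(h) = 6
-92*W(7) + 24 = -92*6 + 24 = -552 + 24 = -528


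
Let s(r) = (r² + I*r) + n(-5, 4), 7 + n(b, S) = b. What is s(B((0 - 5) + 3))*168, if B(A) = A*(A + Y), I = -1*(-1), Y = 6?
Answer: 7392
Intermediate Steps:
n(b, S) = -7 + b
I = 1
B(A) = A*(6 + A) (B(A) = A*(A + 6) = A*(6 + A))
s(r) = -12 + r + r² (s(r) = (r² + 1*r) + (-7 - 5) = (r² + r) - 12 = (r + r²) - 12 = -12 + r + r²)
s(B((0 - 5) + 3))*168 = (-12 + ((0 - 5) + 3)*(6 + ((0 - 5) + 3)) + (((0 - 5) + 3)*(6 + ((0 - 5) + 3)))²)*168 = (-12 + (-5 + 3)*(6 + (-5 + 3)) + ((-5 + 3)*(6 + (-5 + 3)))²)*168 = (-12 - 2*(6 - 2) + (-2*(6 - 2))²)*168 = (-12 - 2*4 + (-2*4)²)*168 = (-12 - 8 + (-8)²)*168 = (-12 - 8 + 64)*168 = 44*168 = 7392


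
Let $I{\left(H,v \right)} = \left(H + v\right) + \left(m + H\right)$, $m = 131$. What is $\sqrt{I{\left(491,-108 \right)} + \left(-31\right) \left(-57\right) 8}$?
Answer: $7 \sqrt{309} \approx 123.05$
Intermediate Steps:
$I{\left(H,v \right)} = 131 + v + 2 H$ ($I{\left(H,v \right)} = \left(H + v\right) + \left(131 + H\right) = 131 + v + 2 H$)
$\sqrt{I{\left(491,-108 \right)} + \left(-31\right) \left(-57\right) 8} = \sqrt{\left(131 - 108 + 2 \cdot 491\right) + \left(-31\right) \left(-57\right) 8} = \sqrt{\left(131 - 108 + 982\right) + 1767 \cdot 8} = \sqrt{1005 + 14136} = \sqrt{15141} = 7 \sqrt{309}$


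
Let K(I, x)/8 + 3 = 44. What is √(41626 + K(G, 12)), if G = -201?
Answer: √41954 ≈ 204.83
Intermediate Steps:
K(I, x) = 328 (K(I, x) = -24 + 8*44 = -24 + 352 = 328)
√(41626 + K(G, 12)) = √(41626 + 328) = √41954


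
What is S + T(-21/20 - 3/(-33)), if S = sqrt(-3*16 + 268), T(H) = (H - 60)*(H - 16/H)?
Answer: -9788407269/10212400 + 2*sqrt(55) ≈ -943.65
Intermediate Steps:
T(H) = (-60 + H)*(H - 16/H)
S = 2*sqrt(55) (S = sqrt(-48 + 268) = sqrt(220) = 2*sqrt(55) ≈ 14.832)
S + T(-21/20 - 3/(-33)) = 2*sqrt(55) + (-16 + (-21/20 - 3/(-33))**2 - 60*(-21/20 - 3/(-33)) + 960/(-21/20 - 3/(-33))) = 2*sqrt(55) + (-16 + (-21*1/20 - 3*(-1/33))**2 - 60*(-21*1/20 - 3*(-1/33)) + 960/(-21*1/20 - 3*(-1/33))) = 2*sqrt(55) + (-16 + (-21/20 + 1/11)**2 - 60*(-21/20 + 1/11) + 960/(-21/20 + 1/11)) = 2*sqrt(55) + (-16 + (-211/220)**2 - 60*(-211/220) + 960/(-211/220)) = 2*sqrt(55) + (-16 + 44521/48400 + 633/11 + 960*(-220/211)) = 2*sqrt(55) + (-16 + 44521/48400 + 633/11 - 211200/211) = 2*sqrt(55) - 9788407269/10212400 = -9788407269/10212400 + 2*sqrt(55)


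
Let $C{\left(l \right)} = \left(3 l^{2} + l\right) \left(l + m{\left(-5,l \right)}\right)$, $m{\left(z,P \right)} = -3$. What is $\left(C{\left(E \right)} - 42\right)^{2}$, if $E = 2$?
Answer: $3136$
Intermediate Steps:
$C{\left(l \right)} = \left(-3 + l\right) \left(l + 3 l^{2}\right)$ ($C{\left(l \right)} = \left(3 l^{2} + l\right) \left(l - 3\right) = \left(l + 3 l^{2}\right) \left(-3 + l\right) = \left(-3 + l\right) \left(l + 3 l^{2}\right)$)
$\left(C{\left(E \right)} - 42\right)^{2} = \left(2 \left(-3 - 16 + 3 \cdot 2^{2}\right) - 42\right)^{2} = \left(2 \left(-3 - 16 + 3 \cdot 4\right) - 42\right)^{2} = \left(2 \left(-3 - 16 + 12\right) - 42\right)^{2} = \left(2 \left(-7\right) - 42\right)^{2} = \left(-14 - 42\right)^{2} = \left(-56\right)^{2} = 3136$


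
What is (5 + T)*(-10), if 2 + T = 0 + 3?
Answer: -60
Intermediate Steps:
T = 1 (T = -2 + (0 + 3) = -2 + 3 = 1)
(5 + T)*(-10) = (5 + 1)*(-10) = 6*(-10) = -60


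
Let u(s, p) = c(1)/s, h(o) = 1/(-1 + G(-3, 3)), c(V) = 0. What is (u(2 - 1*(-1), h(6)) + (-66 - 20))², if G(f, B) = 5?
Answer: 7396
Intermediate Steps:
h(o) = ¼ (h(o) = 1/(-1 + 5) = 1/4 = ¼)
u(s, p) = 0 (u(s, p) = 0/s = 0)
(u(2 - 1*(-1), h(6)) + (-66 - 20))² = (0 + (-66 - 20))² = (0 - 86)² = (-86)² = 7396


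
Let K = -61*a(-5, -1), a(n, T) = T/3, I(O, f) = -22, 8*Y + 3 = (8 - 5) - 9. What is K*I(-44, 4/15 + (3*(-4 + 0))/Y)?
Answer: -1342/3 ≈ -447.33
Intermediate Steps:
Y = -9/8 (Y = -3/8 + ((8 - 5) - 9)/8 = -3/8 + (3 - 9)/8 = -3/8 + (1/8)*(-6) = -3/8 - 3/4 = -9/8 ≈ -1.1250)
a(n, T) = T/3 (a(n, T) = T*(1/3) = T/3)
K = 61/3 (K = -61*(-1)/3 = -61*(-1/3) = 61/3 ≈ 20.333)
K*I(-44, 4/15 + (3*(-4 + 0))/Y) = (61/3)*(-22) = -1342/3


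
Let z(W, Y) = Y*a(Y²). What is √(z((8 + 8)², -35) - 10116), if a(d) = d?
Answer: I*√52991 ≈ 230.2*I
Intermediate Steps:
z(W, Y) = Y³ (z(W, Y) = Y*Y² = Y³)
√(z((8 + 8)², -35) - 10116) = √((-35)³ - 10116) = √(-42875 - 10116) = √(-52991) = I*√52991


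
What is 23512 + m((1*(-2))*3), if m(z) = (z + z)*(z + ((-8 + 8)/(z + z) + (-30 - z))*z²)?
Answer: 33952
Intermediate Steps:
m(z) = 2*z*(z + z²*(-30 - z)) (m(z) = (2*z)*(z + (0/((2*z)) + (-30 - z))*z²) = (2*z)*(z + (0*(1/(2*z)) + (-30 - z))*z²) = (2*z)*(z + (0 + (-30 - z))*z²) = (2*z)*(z + (-30 - z)*z²) = (2*z)*(z + z²*(-30 - z)) = 2*z*(z + z²*(-30 - z)))
23512 + m((1*(-2))*3) = 23512 + 2*((1*(-2))*3)²*(1 - ((1*(-2))*3)² - 30*1*(-2)*3) = 23512 + 2*(-2*3)²*(1 - (-2*3)² - (-60)*3) = 23512 + 2*(-6)²*(1 - 1*(-6)² - 30*(-6)) = 23512 + 2*36*(1 - 1*36 + 180) = 23512 + 2*36*(1 - 36 + 180) = 23512 + 2*36*145 = 23512 + 10440 = 33952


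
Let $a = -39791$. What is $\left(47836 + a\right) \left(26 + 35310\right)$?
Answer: $284278120$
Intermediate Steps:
$\left(47836 + a\right) \left(26 + 35310\right) = \left(47836 - 39791\right) \left(26 + 35310\right) = 8045 \cdot 35336 = 284278120$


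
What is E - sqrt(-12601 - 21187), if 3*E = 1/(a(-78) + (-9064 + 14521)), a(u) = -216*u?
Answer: 1/66915 - 2*I*sqrt(8447) ≈ 1.4944e-5 - 183.82*I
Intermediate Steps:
E = 1/66915 (E = 1/(3*(-216*(-78) + (-9064 + 14521))) = 1/(3*(16848 + 5457)) = (1/3)/22305 = (1/3)*(1/22305) = 1/66915 ≈ 1.4944e-5)
E - sqrt(-12601 - 21187) = 1/66915 - sqrt(-12601 - 21187) = 1/66915 - sqrt(-33788) = 1/66915 - 2*I*sqrt(8447)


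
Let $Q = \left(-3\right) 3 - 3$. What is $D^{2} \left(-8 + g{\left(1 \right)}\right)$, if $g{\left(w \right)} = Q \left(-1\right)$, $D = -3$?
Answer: $36$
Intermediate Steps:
$Q = -12$ ($Q = -9 - 3 = -12$)
$g{\left(w \right)} = 12$ ($g{\left(w \right)} = \left(-12\right) \left(-1\right) = 12$)
$D^{2} \left(-8 + g{\left(1 \right)}\right) = \left(-3\right)^{2} \left(-8 + 12\right) = 9 \cdot 4 = 36$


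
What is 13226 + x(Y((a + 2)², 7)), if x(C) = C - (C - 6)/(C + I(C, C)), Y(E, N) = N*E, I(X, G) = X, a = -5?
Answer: 558119/42 ≈ 13289.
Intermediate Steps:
Y(E, N) = E*N
x(C) = C - (-6 + C)/(2*C) (x(C) = C - (C - 6)/(C + C) = C - (-6 + C)/(2*C))
13226 + x(Y((a + 2)², 7)) = 13226 + (-½ + (-5 + 2)²*7 + 3/(((-5 + 2)²*7))) = 13226 + (-½ + (-3)²*7 + 3/(((-3)²*7))) = 13226 + (-½ + 9*7 + 3/((9*7))) = 13226 + (-½ + 63 + 3/63) = 13226 + (-½ + 63 + 3*(1/63)) = 13226 + (-½ + 63 + 1/21) = 13226 + 2627/42 = 558119/42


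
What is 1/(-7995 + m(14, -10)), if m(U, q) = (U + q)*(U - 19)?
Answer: -1/8015 ≈ -0.00012477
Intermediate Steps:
m(U, q) = (-19 + U)*(U + q) (m(U, q) = (U + q)*(-19 + U) = (-19 + U)*(U + q))
1/(-7995 + m(14, -10)) = 1/(-7995 + (14² - 19*14 - 19*(-10) + 14*(-10))) = 1/(-7995 + (196 - 266 + 190 - 140)) = 1/(-7995 - 20) = 1/(-8015) = -1/8015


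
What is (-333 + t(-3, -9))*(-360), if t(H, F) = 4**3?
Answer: 96840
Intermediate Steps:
t(H, F) = 64
(-333 + t(-3, -9))*(-360) = (-333 + 64)*(-360) = -269*(-360) = 96840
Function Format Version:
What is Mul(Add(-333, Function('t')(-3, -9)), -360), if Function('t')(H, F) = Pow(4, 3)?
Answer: 96840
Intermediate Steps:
Function('t')(H, F) = 64
Mul(Add(-333, Function('t')(-3, -9)), -360) = Mul(Add(-333, 64), -360) = Mul(-269, -360) = 96840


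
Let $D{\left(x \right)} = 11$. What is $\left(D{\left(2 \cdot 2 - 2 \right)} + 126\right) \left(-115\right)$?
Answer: $-15755$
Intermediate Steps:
$\left(D{\left(2 \cdot 2 - 2 \right)} + 126\right) \left(-115\right) = \left(11 + 126\right) \left(-115\right) = 137 \left(-115\right) = -15755$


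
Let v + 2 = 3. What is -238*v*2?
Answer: -476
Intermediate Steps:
v = 1 (v = -2 + 3 = 1)
-238*v*2 = -238*1*2 = -476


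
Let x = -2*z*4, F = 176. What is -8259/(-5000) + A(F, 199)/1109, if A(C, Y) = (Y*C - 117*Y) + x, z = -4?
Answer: 68024231/5545000 ≈ 12.268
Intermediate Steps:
x = 32 (x = -2*(-4)*4 = 8*4 = 32)
A(C, Y) = 32 - 117*Y + C*Y (A(C, Y) = (Y*C - 117*Y) + 32 = (C*Y - 117*Y) + 32 = (-117*Y + C*Y) + 32 = 32 - 117*Y + C*Y)
-8259/(-5000) + A(F, 199)/1109 = -8259/(-5000) + (32 - 117*199 + 176*199)/1109 = -8259*(-1/5000) + (32 - 23283 + 35024)*(1/1109) = 8259/5000 + 11773*(1/1109) = 8259/5000 + 11773/1109 = 68024231/5545000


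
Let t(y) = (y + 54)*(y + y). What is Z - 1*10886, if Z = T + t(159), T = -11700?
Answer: 45148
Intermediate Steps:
t(y) = 2*y*(54 + y) (t(y) = (54 + y)*(2*y) = 2*y*(54 + y))
Z = 56034 (Z = -11700 + 2*159*(54 + 159) = -11700 + 2*159*213 = -11700 + 67734 = 56034)
Z - 1*10886 = 56034 - 1*10886 = 56034 - 10886 = 45148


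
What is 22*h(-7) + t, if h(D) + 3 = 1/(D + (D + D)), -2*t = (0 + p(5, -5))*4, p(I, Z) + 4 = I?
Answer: -1450/21 ≈ -69.048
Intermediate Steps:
p(I, Z) = -4 + I
t = -2 (t = -(0 + (-4 + 5))*4/2 = -(0 + 1)*4/2 = -4/2 = -1/2*4 = -2)
h(D) = -3 + 1/(3*D) (h(D) = -3 + 1/(D + (D + D)) = -3 + 1/(D + 2*D) = -3 + 1/(3*D))
22*h(-7) + t = 22*(-3 + (1/3)/(-7)) - 2 = 22*(-3 + (1/3)*(-1/7)) - 2 = 22*(-3 - 1/21) - 2 = 22*(-64/21) - 2 = -1408/21 - 2 = -1450/21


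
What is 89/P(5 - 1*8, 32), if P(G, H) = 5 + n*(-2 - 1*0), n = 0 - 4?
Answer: 89/13 ≈ 6.8462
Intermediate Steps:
n = -4
P(G, H) = 13 (P(G, H) = 5 - 4*(-2 - 1*0) = 5 - 4*(-2 + 0) = 5 - 4*(-2) = 5 + 8 = 13)
89/P(5 - 1*8, 32) = 89/13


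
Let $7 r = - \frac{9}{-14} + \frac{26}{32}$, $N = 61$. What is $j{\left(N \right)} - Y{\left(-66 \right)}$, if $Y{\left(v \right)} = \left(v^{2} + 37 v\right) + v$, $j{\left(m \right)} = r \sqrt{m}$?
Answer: $-1848 + \frac{163 \sqrt{61}}{784} \approx -1846.4$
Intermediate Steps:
$r = \frac{163}{784}$ ($r = \frac{- \frac{9}{-14} + \frac{26}{32}}{7} = \frac{\left(-9\right) \left(- \frac{1}{14}\right) + 26 \cdot \frac{1}{32}}{7} = \frac{\frac{9}{14} + \frac{13}{16}}{7} = \frac{1}{7} \cdot \frac{163}{112} = \frac{163}{784} \approx 0.20791$)
$j{\left(m \right)} = \frac{163 \sqrt{m}}{784}$
$Y{\left(v \right)} = v^{2} + 38 v$
$j{\left(N \right)} - Y{\left(-66 \right)} = \frac{163 \sqrt{61}}{784} - - 66 \left(38 - 66\right) = \frac{163 \sqrt{61}}{784} - \left(-66\right) \left(-28\right) = \frac{163 \sqrt{61}}{784} - 1848 = -1848 + \frac{163 \sqrt{61}}{784}$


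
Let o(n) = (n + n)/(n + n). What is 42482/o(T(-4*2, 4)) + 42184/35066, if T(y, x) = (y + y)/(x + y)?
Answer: 744857998/17533 ≈ 42483.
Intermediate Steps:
T(y, x) = 2*y/(x + y) (T(y, x) = (2*y)/(x + y) = 2*y/(x + y))
o(n) = 1 (o(n) = (2*n)/((2*n)) = (2*n)*(1/(2*n)) = 1)
42482/o(T(-4*2, 4)) + 42184/35066 = 42482/1 + 42184/35066 = 42482*1 + 42184*(1/35066) = 42482 + 21092/17533 = 744857998/17533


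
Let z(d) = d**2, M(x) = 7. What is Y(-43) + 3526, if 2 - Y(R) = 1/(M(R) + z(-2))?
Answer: 38807/11 ≈ 3527.9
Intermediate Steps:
Y(R) = 21/11 (Y(R) = 2 - 1/(7 + (-2)**2) = 2 - 1/(7 + 4) = 2 - 1/11 = 21/11)
Y(-43) + 3526 = 21/11 + 3526 = 38807/11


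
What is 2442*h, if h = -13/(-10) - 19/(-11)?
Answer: 36963/5 ≈ 7392.6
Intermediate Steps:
h = 333/110 (h = -13*(-1/10) - 19*(-1/11) = 13/10 + 19/11 = 333/110 ≈ 3.0273)
2442*h = 2442*(333/110) = 36963/5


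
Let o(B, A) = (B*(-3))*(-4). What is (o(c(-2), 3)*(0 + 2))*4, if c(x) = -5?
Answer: -480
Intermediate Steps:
o(B, A) = 12*B (o(B, A) = -3*B*(-4) = 12*B)
(o(c(-2), 3)*(0 + 2))*4 = ((12*(-5))*(0 + 2))*4 = -60*2*4 = -120*4 = -480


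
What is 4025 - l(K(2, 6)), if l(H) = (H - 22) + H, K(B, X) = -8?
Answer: 4063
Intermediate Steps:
l(H) = -22 + 2*H (l(H) = (-22 + H) + H = -22 + 2*H)
4025 - l(K(2, 6)) = 4025 - (-22 + 2*(-8)) = 4025 - (-22 - 16) = 4025 - 1*(-38) = 4025 + 38 = 4063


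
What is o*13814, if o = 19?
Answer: 262466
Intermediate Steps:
o*13814 = 19*13814 = 262466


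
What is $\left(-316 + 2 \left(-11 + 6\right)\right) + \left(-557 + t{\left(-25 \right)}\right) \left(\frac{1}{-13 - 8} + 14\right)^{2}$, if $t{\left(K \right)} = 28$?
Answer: $- \frac{45557887}{441} \approx -1.0331 \cdot 10^{5}$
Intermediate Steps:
$\left(-316 + 2 \left(-11 + 6\right)\right) + \left(-557 + t{\left(-25 \right)}\right) \left(\frac{1}{-13 - 8} + 14\right)^{2} = \left(-316 + 2 \left(-11 + 6\right)\right) + \left(-557 + 28\right) \left(\frac{1}{-13 - 8} + 14\right)^{2} = \left(-316 + 2 \left(-5\right)\right) - 529 \left(\frac{1}{-13 - 8} + 14\right)^{2} = \left(-316 - 10\right) - 529 \left(\frac{1}{-21} + 14\right)^{2} = -326 - 529 \left(- \frac{1}{21} + 14\right)^{2} = -326 - 529 \left(\frac{293}{21}\right)^{2} = -326 - \frac{45414121}{441} = - \frac{45557887}{441}$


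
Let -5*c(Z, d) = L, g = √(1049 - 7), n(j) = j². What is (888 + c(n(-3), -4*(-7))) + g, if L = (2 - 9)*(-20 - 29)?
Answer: 4097/5 + √1042 ≈ 851.68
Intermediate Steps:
g = √1042 ≈ 32.280
L = 343 (L = -7*(-49) = 343)
c(Z, d) = -343/5 (c(Z, d) = -⅕*343 = -343/5)
(888 + c(n(-3), -4*(-7))) + g = (888 - 343/5) + √1042 = 4097/5 + √1042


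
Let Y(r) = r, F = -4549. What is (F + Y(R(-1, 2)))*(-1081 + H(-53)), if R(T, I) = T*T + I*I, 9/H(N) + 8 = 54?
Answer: 112957024/23 ≈ 4.9112e+6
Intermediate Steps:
H(N) = 9/46 (H(N) = 9/(-8 + 54) = 9/46)
R(T, I) = I² + T² (R(T, I) = T² + I² = I² + T²)
(F + Y(R(-1, 2)))*(-1081 + H(-53)) = (-4549 + (2² + (-1)²))*(-1081 + 9/46) = (-4549 + (4 + 1))*(-49717/46) = (-4549 + 5)*(-49717/46) = -4544*(-49717/46) = 112957024/23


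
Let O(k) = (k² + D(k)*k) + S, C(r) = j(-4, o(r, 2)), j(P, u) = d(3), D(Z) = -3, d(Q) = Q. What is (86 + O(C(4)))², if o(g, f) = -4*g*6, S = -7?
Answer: 6241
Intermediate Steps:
o(g, f) = -24*g
j(P, u) = 3
C(r) = 3
O(k) = -7 + k² - 3*k (O(k) = (k² - 3*k) - 7 = -7 + k² - 3*k)
(86 + O(C(4)))² = (86 + (-7 + 3² - 3*3))² = (86 + (-7 + 9 - 9))² = (86 - 7)² = 79² = 6241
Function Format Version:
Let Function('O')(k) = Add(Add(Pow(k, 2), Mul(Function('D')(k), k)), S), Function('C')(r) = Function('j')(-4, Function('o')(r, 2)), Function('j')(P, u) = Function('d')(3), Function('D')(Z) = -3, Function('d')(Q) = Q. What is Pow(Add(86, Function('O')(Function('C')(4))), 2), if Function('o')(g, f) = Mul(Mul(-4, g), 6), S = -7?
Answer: 6241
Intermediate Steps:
Function('o')(g, f) = Mul(-24, g)
Function('j')(P, u) = 3
Function('C')(r) = 3
Function('O')(k) = Add(-7, Pow(k, 2), Mul(-3, k)) (Function('O')(k) = Add(Add(Pow(k, 2), Mul(-3, k)), -7) = Add(-7, Pow(k, 2), Mul(-3, k)))
Pow(Add(86, Function('O')(Function('C')(4))), 2) = Pow(Add(86, Add(-7, Pow(3, 2), Mul(-3, 3))), 2) = Pow(Add(86, Add(-7, 9, -9)), 2) = Pow(Add(86, -7), 2) = Pow(79, 2) = 6241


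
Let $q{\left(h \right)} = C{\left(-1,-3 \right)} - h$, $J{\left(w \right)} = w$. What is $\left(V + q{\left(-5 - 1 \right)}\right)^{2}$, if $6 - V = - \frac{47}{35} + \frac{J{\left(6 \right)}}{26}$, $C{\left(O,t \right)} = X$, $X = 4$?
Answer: $\frac{60621796}{207025} \approx 292.82$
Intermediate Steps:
$C{\left(O,t \right)} = 4$
$V = \frac{3236}{455}$ ($V = 6 - \left(- \frac{47}{35} + \frac{6}{26}\right) = 6 - \left(\left(-47\right) \frac{1}{35} + 6 \cdot \frac{1}{26}\right) = 6 - \left(- \frac{47}{35} + \frac{3}{13}\right) = 6 - - \frac{506}{455} = 6 + \frac{506}{455} = \frac{3236}{455} \approx 7.1121$)
$q{\left(h \right)} = 4 - h$
$\left(V + q{\left(-5 - 1 \right)}\right)^{2} = \left(\frac{3236}{455} + \left(4 - \left(-5 - 1\right)\right)\right)^{2} = \left(\frac{3236}{455} + \left(4 - -6\right)\right)^{2} = \left(\frac{3236}{455} + \left(4 + 6\right)\right)^{2} = \left(\frac{3236}{455} + 10\right)^{2} = \left(\frac{7786}{455}\right)^{2} = \frac{60621796}{207025}$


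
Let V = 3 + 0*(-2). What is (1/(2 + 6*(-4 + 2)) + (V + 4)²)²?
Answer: 239121/100 ≈ 2391.2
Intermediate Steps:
V = 3 (V = 3 + 0 = 3)
(1/(2 + 6*(-4 + 2)) + (V + 4)²)² = (1/(2 + 6*(-4 + 2)) + (3 + 4)²)² = (1/(2 + 6*(-2)) + 7²)² = (1/(2 - 12) + 49)² = (1/(-10) + 49)² = (-⅒ + 49)² = (489/10)² = 239121/100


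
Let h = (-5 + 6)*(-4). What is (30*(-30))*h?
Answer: 3600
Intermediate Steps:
h = -4 (h = 1*(-4) = -4)
(30*(-30))*h = (30*(-30))*(-4) = -900*(-4) = 3600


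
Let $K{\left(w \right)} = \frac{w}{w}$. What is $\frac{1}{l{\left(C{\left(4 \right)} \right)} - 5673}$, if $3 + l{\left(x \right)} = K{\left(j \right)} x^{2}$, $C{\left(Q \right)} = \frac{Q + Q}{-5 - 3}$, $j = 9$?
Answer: $- \frac{1}{5675} \approx -0.00017621$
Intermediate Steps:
$K{\left(w \right)} = 1$
$C{\left(Q \right)} = - \frac{Q}{4}$ ($C{\left(Q \right)} = \frac{2 Q}{-8} = 2 Q \left(- \frac{1}{8}\right) = - \frac{Q}{4}$)
$l{\left(x \right)} = -3 + x^{2}$ ($l{\left(x \right)} = -3 + 1 x^{2} = -3 + x^{2}$)
$\frac{1}{l{\left(C{\left(4 \right)} \right)} - 5673} = \frac{1}{\left(-3 + \left(\left(- \frac{1}{4}\right) 4\right)^{2}\right) - 5673} = \frac{1}{\left(-3 + \left(-1\right)^{2}\right) - 5673} = \frac{1}{\left(-3 + 1\right) - 5673} = \frac{1}{-2 - 5673} = \frac{1}{-5675} = - \frac{1}{5675}$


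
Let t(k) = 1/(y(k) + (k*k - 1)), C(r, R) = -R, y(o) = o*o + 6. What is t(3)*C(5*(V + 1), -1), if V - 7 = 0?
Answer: 1/23 ≈ 0.043478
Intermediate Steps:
V = 7 (V = 7 + 0 = 7)
y(o) = 6 + o² (y(o) = o² + 6 = 6 + o²)
t(k) = 1/(5 + 2*k²) (t(k) = 1/((6 + k²) + (k*k - 1)) = 1/((6 + k²) + (k² - 1)) = 1/((6 + k²) + (-1 + k²)) = 1/(5 + 2*k²))
t(3)*C(5*(V + 1), -1) = (-1*(-1))/(5 + 2*3²) = 1/(5 + 2*9) = 1/(5 + 18) = 1/23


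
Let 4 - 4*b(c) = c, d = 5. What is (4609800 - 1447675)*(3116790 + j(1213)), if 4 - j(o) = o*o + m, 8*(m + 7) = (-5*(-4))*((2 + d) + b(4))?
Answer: 10406012651625/2 ≈ 5.2030e+12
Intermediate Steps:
b(c) = 1 - c/4
m = 21/2 (m = -7 + ((-5*(-4))*((2 + 5) + (1 - ¼*4)))/8 = -7 + (20*(7 + (1 - 1)))/8 = -7 + (20*(7 + 0))/8 = -7 + (20*7)/8 = -7 + (⅛)*140 = -7 + 35/2 = 21/2 ≈ 10.500)
j(o) = -13/2 - o² (j(o) = 4 - (o*o + 21/2) = 4 - (o² + 21/2) = 4 - (21/2 + o²) = 4 + (-21/2 - o²) = -13/2 - o²)
(4609800 - 1447675)*(3116790 + j(1213)) = (4609800 - 1447675)*(3116790 + (-13/2 - 1*1213²)) = 3162125*(3116790 + (-13/2 - 1*1471369)) = 3162125*(3116790 + (-13/2 - 1471369)) = 3162125*(3116790 - 2942751/2) = 3162125*(3290829/2) = 10406012651625/2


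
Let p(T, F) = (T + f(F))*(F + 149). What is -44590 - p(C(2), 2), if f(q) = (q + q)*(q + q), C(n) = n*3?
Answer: -47912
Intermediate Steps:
C(n) = 3*n
f(q) = 4*q² (f(q) = (2*q)*(2*q) = 4*q²)
p(T, F) = (149 + F)*(T + 4*F²) (p(T, F) = (T + 4*F²)*(F + 149) = (T + 4*F²)*(149 + F) = (149 + F)*(T + 4*F²))
-44590 - p(C(2), 2) = -44590 - (4*2³ + 149*(3*2) + 596*2² + 2*(3*2)) = -44590 - (4*8 + 149*6 + 596*4 + 2*6) = -44590 - (32 + 894 + 2384 + 12) = -44590 - 1*3322 = -44590 - 3322 = -47912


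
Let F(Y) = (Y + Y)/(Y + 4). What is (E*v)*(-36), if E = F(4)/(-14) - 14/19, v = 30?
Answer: 116100/133 ≈ 872.93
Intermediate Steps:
F(Y) = 2*Y/(4 + Y) (F(Y) = (2*Y)/(4 + Y) = 2*Y/(4 + Y))
E = -215/266 (E = (2*4/(4 + 4))/(-14) - 14/19 = (2*4/8)*(-1/14) - 14*1/19 = (2*4*(1/8))*(-1/14) - 14/19 = 1*(-1/14) - 14/19 = -1/14 - 14/19 = -215/266 ≈ -0.80827)
(E*v)*(-36) = -215/266*30*(-36) = -3225/133*(-36) = 116100/133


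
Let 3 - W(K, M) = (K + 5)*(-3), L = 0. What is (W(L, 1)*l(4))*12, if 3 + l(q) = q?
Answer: 216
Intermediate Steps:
W(K, M) = 18 + 3*K (W(K, M) = 3 - (K + 5)*(-3) = 3 - (5 + K)*(-3) = 3 - (-15 - 3*K) = 3 + (15 + 3*K) = 18 + 3*K)
l(q) = -3 + q
(W(L, 1)*l(4))*12 = ((18 + 3*0)*(-3 + 4))*12 = ((18 + 0)*1)*12 = (18*1)*12 = 18*12 = 216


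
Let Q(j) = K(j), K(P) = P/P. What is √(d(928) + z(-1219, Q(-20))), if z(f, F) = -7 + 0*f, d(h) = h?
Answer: √921 ≈ 30.348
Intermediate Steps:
K(P) = 1
Q(j) = 1
z(f, F) = -7 (z(f, F) = -7 + 0 = -7)
√(d(928) + z(-1219, Q(-20))) = √(928 - 7) = √921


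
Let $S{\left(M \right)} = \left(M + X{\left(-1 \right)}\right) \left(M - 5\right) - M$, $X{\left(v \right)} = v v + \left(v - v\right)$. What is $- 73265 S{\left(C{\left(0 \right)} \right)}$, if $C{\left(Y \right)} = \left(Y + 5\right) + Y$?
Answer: $366325$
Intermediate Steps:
$X{\left(v \right)} = v^{2}$ ($X{\left(v \right)} = v^{2} + 0 = v^{2}$)
$C{\left(Y \right)} = 5 + 2 Y$ ($C{\left(Y \right)} = \left(5 + Y\right) + Y = 5 + 2 Y$)
$S{\left(M \right)} = - M + \left(1 + M\right) \left(-5 + M\right)$ ($S{\left(M \right)} = \left(M + \left(-1\right)^{2}\right) \left(M - 5\right) - M = \left(M + 1\right) \left(-5 + M\right) - M = \left(1 + M\right) \left(-5 + M\right) - M = - M + \left(1 + M\right) \left(-5 + M\right)$)
$- 73265 S{\left(C{\left(0 \right)} \right)} = - 73265 \left(-5 + \left(5 + 2 \cdot 0\right)^{2} - 5 \left(5 + 2 \cdot 0\right)\right) = - 73265 \left(-5 + \left(5 + 0\right)^{2} - 5 \left(5 + 0\right)\right) = - 73265 \left(-5 + 5^{2} - 25\right) = - 73265 \left(-5 + 25 - 25\right) = \left(-73265\right) \left(-5\right) = 366325$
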